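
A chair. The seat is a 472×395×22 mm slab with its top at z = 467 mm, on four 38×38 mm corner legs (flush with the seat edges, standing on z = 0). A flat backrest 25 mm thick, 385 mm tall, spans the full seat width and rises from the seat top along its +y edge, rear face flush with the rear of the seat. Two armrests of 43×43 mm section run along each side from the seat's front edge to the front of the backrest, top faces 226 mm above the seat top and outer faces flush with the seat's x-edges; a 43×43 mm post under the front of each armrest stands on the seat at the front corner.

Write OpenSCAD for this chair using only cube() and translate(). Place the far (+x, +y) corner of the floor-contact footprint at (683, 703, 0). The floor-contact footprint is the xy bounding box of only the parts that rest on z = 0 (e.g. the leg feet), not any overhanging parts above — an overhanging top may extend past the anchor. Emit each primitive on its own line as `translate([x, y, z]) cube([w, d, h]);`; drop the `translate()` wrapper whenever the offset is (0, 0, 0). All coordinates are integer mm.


translate([211, 308, 445]) cube([472, 395, 22]);
translate([211, 308, 0]) cube([38, 38, 445]);
translate([645, 308, 0]) cube([38, 38, 445]);
translate([211, 665, 0]) cube([38, 38, 445]);
translate([645, 665, 0]) cube([38, 38, 445]);
translate([211, 678, 467]) cube([472, 25, 385]);
translate([211, 308, 650]) cube([43, 370, 43]);
translate([640, 308, 650]) cube([43, 370, 43]);
translate([211, 308, 467]) cube([43, 43, 183]);
translate([640, 308, 467]) cube([43, 43, 183]);


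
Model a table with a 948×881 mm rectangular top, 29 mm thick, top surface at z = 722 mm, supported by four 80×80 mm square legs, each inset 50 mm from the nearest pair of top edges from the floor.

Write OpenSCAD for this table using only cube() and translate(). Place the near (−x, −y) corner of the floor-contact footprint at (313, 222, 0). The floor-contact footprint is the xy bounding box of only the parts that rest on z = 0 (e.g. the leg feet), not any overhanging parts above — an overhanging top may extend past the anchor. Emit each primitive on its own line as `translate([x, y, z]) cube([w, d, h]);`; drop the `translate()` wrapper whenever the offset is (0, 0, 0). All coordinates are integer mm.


// leg_h = 722 - 29 = 693
translate([263, 172, 693]) cube([948, 881, 29]);
translate([313, 222, 0]) cube([80, 80, 693]);
translate([1081, 222, 0]) cube([80, 80, 693]);
translate([313, 923, 0]) cube([80, 80, 693]);
translate([1081, 923, 0]) cube([80, 80, 693]);


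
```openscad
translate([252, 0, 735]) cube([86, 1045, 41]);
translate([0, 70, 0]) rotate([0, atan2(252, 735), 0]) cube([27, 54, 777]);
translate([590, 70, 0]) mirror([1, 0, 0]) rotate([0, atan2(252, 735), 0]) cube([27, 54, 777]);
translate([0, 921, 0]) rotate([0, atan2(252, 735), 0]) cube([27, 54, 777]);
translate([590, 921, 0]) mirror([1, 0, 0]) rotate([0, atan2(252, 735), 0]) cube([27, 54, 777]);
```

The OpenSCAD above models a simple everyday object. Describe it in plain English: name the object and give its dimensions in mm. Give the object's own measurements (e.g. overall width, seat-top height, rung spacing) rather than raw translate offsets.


A sawhorse. A 86×1045×41 mm beam (x, y, z) sits on two A-frame leg pairs. Each pair is two raked legs of 27×54 mm section (54 mm along y) splaying symmetrically in x. Each leg rises 735 mm vertically over 252 mm of horizontal reach and is 777 mm long along its own axis. Every leg's outer bottom edge rests on the floor and its outer top edge meets a bottom edge of the beam — the left legs (tilting toward +x) meet the beam's −x bottom edge, the right legs (their mirror images, tilting toward −x) meet its +x bottom edge — so the leg tops tuck under the beam, the beam's underside is 735 mm above the floor, and the feet are 590 mm apart outside-to-outside with the beam centred between them. The two leg pairs are set in 70 mm from either end of the beam.


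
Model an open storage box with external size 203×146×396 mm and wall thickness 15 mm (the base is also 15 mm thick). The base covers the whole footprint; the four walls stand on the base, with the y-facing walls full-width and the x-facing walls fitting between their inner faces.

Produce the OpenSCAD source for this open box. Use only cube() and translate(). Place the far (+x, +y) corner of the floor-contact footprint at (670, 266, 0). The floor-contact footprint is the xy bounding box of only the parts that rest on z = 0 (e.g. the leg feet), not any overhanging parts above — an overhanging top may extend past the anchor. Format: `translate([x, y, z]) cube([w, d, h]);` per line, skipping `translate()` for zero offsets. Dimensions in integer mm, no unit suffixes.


translate([467, 120, 0]) cube([203, 146, 15]);
translate([467, 120, 15]) cube([203, 15, 381]);
translate([467, 251, 15]) cube([203, 15, 381]);
translate([467, 135, 15]) cube([15, 116, 381]);
translate([655, 135, 15]) cube([15, 116, 381]);


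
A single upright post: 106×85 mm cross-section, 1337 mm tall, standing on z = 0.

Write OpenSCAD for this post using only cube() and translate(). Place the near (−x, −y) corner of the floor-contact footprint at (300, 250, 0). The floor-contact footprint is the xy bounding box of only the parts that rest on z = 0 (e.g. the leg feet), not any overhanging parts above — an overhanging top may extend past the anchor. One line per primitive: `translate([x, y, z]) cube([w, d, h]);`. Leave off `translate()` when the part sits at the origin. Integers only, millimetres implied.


translate([300, 250, 0]) cube([106, 85, 1337]);


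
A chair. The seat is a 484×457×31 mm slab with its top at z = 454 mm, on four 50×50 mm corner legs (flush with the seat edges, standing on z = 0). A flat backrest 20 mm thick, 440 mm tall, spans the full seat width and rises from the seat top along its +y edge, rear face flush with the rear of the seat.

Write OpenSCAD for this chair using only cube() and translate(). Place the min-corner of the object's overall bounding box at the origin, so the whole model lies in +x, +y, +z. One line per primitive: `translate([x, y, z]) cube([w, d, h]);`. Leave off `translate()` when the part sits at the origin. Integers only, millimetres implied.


// leg_h = 454 - 31 = 423
translate([0, 0, 423]) cube([484, 457, 31]);
cube([50, 50, 423]);
translate([434, 0, 0]) cube([50, 50, 423]);
translate([0, 407, 0]) cube([50, 50, 423]);
translate([434, 407, 0]) cube([50, 50, 423]);
translate([0, 437, 454]) cube([484, 20, 440]);


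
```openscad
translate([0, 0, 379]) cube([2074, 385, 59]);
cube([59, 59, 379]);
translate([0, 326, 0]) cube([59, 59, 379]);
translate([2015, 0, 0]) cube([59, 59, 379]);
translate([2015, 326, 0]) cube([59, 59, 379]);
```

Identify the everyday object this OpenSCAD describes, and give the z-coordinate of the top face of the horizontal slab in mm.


A bench. The seat-top height is 438 mm.

A long slab on four corner posts — a bench. The slab sits at z = 379 with thickness 59, so the top is 379 + 59 = 438 mm.


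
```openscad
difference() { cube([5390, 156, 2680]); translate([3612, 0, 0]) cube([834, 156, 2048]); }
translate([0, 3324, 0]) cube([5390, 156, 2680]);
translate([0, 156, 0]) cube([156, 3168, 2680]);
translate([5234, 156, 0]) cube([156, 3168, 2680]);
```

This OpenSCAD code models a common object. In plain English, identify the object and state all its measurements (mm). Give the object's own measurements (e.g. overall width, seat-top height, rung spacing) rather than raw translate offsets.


A single room: four walls, each 2680 mm tall and 156 mm thick, enclosing an outside footprint 5390×3480 mm (x × y), no floor or roof. The front and back walls (−y and +y sides) run the full x-width; the side walls fit between their inner faces. A door opening 834 mm wide and 2048 mm tall is cut through the front wall from the floor up, its −x edge 3612 mm from the wall's −x end.


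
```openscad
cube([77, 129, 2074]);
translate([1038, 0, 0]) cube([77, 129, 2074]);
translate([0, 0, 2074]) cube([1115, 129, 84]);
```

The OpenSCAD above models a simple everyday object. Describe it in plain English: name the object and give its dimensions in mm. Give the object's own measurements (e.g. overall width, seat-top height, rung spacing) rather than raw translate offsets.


A door frame. The clear opening is 961 mm wide and 2074 mm high. Two 77 mm wide jambs, 129 mm deep, stand either side of the opening from the floor to the top of the opening. A 84 mm thick head sits across the top of both jambs, spanning the full outside width of the frame.


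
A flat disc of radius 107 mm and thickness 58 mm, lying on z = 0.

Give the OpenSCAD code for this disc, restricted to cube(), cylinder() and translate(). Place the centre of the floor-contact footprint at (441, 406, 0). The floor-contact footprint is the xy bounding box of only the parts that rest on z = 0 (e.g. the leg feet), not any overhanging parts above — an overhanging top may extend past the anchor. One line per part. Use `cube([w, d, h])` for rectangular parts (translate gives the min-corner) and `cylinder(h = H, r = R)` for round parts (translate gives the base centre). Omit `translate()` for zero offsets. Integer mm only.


translate([441, 406, 0]) cylinder(h = 58, r = 107);


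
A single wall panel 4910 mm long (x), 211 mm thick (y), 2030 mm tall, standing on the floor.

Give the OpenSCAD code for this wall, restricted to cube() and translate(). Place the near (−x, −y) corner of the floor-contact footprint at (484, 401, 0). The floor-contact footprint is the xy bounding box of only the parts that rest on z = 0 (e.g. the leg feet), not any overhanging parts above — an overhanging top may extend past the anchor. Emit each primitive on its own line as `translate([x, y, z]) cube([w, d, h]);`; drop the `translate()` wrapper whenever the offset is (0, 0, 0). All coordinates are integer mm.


translate([484, 401, 0]) cube([4910, 211, 2030]);


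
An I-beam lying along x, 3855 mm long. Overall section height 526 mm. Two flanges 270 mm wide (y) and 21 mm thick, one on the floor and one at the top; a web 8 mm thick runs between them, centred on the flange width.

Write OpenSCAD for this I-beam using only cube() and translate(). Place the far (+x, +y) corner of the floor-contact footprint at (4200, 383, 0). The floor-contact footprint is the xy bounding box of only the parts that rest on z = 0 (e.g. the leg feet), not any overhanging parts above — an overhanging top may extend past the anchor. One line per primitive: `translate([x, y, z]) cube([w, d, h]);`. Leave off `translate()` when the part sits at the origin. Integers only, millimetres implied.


translate([345, 113, 0]) cube([3855, 270, 21]);
translate([345, 244, 21]) cube([3855, 8, 484]);
translate([345, 113, 505]) cube([3855, 270, 21]);


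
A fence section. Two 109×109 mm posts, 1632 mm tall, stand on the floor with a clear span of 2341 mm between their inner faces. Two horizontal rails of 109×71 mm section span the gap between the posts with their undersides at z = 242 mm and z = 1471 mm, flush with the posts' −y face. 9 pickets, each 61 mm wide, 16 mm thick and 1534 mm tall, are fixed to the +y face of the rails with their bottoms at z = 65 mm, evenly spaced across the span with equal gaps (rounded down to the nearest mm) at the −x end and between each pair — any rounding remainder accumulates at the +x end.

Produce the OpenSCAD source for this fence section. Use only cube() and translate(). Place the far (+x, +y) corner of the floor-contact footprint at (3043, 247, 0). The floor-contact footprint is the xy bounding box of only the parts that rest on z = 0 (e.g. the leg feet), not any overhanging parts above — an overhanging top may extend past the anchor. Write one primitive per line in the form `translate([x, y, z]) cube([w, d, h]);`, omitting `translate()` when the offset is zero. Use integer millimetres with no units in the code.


translate([484, 138, 0]) cube([109, 109, 1632]);
translate([2934, 138, 0]) cube([109, 109, 1632]);
translate([593, 138, 242]) cube([2341, 109, 71]);
translate([593, 138, 1471]) cube([2341, 109, 71]);
translate([772, 247, 65]) cube([61, 16, 1534]);
translate([1012, 247, 65]) cube([61, 16, 1534]);
translate([1252, 247, 65]) cube([61, 16, 1534]);
translate([1492, 247, 65]) cube([61, 16, 1534]);
translate([1732, 247, 65]) cube([61, 16, 1534]);
translate([1972, 247, 65]) cube([61, 16, 1534]);
translate([2212, 247, 65]) cube([61, 16, 1534]);
translate([2452, 247, 65]) cube([61, 16, 1534]);
translate([2692, 247, 65]) cube([61, 16, 1534]);


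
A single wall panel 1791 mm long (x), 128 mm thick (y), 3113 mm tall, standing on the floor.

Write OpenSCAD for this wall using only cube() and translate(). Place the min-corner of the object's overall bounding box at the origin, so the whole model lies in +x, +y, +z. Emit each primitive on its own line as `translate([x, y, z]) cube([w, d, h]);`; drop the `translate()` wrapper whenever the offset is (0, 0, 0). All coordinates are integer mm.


cube([1791, 128, 3113]);


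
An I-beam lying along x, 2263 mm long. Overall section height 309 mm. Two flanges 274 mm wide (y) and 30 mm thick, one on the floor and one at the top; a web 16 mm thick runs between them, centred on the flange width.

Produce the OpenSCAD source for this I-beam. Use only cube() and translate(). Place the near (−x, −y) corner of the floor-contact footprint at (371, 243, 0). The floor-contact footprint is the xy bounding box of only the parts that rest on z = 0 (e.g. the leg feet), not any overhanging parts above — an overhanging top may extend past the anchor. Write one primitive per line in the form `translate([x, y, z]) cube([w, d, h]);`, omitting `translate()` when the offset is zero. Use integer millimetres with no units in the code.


translate([371, 243, 0]) cube([2263, 274, 30]);
translate([371, 372, 30]) cube([2263, 16, 249]);
translate([371, 243, 279]) cube([2263, 274, 30]);


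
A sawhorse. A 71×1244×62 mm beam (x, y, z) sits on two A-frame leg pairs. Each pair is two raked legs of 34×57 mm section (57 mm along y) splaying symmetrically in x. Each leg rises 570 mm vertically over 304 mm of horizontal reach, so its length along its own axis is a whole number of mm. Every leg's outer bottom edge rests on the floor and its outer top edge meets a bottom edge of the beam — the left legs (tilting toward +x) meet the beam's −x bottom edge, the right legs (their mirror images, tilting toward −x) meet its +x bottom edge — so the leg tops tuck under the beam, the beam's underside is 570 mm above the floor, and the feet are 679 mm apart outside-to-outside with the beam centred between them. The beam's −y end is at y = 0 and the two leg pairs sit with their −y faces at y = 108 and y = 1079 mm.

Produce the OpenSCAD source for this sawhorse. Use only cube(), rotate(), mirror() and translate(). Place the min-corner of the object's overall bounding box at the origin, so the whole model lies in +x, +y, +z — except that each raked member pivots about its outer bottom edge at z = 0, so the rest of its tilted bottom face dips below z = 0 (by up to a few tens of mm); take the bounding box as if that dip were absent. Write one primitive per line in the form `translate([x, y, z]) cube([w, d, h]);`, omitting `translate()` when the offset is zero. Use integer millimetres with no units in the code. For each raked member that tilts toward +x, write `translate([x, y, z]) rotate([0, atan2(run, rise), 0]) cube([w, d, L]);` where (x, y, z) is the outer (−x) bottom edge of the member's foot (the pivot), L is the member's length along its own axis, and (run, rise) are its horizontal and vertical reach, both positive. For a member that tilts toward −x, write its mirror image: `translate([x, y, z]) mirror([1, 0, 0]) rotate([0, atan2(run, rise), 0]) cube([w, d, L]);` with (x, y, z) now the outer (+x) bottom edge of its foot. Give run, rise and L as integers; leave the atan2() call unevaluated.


// leg length = √(304² + 570²) = 646
// right-leg outer foot x = 2·304 + 71 = 679
// beam min-corner = (304, 0, 570)
translate([304, 0, 570]) cube([71, 1244, 62]);
translate([0, 108, 0]) rotate([0, atan2(304, 570), 0]) cube([34, 57, 646]);
translate([679, 108, 0]) mirror([1, 0, 0]) rotate([0, atan2(304, 570), 0]) cube([34, 57, 646]);
translate([0, 1079, 0]) rotate([0, atan2(304, 570), 0]) cube([34, 57, 646]);
translate([679, 1079, 0]) mirror([1, 0, 0]) rotate([0, atan2(304, 570), 0]) cube([34, 57, 646]);


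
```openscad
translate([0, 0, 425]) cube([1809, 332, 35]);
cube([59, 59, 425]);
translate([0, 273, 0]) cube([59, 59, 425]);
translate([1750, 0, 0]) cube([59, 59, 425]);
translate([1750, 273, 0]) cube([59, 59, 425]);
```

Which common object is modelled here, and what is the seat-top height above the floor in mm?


A bench. The seat-top height is 460 mm.

A long slab on four corner posts — a bench. The slab sits at z = 425 with thickness 35, so the top is 425 + 35 = 460 mm.


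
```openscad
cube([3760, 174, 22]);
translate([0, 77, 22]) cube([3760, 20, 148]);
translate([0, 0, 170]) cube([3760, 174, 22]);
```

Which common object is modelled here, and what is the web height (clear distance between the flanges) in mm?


An I-beam. The web height is 148 mm.

Two wide flanges with a thin centred web — an I-beam. Overall 192 mm minus two 22 mm flanges gives a web of 192 − 2·22 = 148 mm.


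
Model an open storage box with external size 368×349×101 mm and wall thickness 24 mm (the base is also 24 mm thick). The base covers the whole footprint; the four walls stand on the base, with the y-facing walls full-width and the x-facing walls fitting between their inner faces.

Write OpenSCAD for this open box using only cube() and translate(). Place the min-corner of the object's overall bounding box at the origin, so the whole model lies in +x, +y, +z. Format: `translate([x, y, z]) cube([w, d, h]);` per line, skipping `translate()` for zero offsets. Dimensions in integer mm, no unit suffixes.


cube([368, 349, 24]);
translate([0, 0, 24]) cube([368, 24, 77]);
translate([0, 325, 24]) cube([368, 24, 77]);
translate([0, 24, 24]) cube([24, 301, 77]);
translate([344, 24, 24]) cube([24, 301, 77]);


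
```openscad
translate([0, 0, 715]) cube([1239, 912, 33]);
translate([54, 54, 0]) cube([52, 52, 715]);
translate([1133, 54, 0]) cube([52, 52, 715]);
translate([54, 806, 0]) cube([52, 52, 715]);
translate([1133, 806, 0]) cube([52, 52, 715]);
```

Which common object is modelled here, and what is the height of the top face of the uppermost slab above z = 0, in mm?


A table. The table height is 748 mm.

A 1239×912×33 slab sits at z = 715 on four 52 mm square posts — a table. The top surface is at 715 + 33 = 748 mm.


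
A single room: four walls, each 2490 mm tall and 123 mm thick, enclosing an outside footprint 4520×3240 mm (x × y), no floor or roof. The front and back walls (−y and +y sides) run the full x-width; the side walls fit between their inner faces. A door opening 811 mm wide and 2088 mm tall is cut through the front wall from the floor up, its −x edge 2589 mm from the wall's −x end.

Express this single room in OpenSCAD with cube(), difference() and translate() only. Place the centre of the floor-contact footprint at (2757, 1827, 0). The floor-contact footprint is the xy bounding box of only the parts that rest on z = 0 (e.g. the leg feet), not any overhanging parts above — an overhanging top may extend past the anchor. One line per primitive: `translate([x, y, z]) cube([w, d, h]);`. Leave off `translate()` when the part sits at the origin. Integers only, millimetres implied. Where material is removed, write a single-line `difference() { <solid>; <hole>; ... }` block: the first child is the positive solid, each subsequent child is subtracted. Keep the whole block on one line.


difference() { translate([497, 207, 0]) cube([4520, 123, 2490]); translate([3086, 207, 0]) cube([811, 123, 2088]); }
translate([497, 3324, 0]) cube([4520, 123, 2490]);
translate([497, 330, 0]) cube([123, 2994, 2490]);
translate([4894, 330, 0]) cube([123, 2994, 2490]);


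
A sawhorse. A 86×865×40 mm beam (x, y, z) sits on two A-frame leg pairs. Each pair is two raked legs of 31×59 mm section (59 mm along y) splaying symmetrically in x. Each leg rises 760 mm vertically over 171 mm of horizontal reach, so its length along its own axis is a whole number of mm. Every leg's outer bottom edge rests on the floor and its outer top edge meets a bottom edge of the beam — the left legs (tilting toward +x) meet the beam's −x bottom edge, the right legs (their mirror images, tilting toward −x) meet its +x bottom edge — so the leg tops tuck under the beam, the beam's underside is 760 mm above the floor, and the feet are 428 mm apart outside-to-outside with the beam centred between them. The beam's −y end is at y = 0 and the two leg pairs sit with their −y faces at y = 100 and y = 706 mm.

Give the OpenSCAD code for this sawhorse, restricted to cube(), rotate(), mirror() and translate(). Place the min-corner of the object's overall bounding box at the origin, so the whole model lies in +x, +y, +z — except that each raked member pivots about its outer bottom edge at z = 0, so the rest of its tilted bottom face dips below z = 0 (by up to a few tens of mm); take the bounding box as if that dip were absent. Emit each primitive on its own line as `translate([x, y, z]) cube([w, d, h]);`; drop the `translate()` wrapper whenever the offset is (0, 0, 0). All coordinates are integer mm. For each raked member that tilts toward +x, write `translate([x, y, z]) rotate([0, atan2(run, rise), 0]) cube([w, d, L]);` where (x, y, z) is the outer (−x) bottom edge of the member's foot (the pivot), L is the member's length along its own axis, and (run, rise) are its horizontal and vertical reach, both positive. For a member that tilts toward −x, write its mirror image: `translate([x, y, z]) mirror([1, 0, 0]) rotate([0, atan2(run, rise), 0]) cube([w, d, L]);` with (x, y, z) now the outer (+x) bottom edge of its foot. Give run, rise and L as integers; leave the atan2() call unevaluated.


translate([171, 0, 760]) cube([86, 865, 40]);
translate([0, 100, 0]) rotate([0, atan2(171, 760), 0]) cube([31, 59, 779]);
translate([428, 100, 0]) mirror([1, 0, 0]) rotate([0, atan2(171, 760), 0]) cube([31, 59, 779]);
translate([0, 706, 0]) rotate([0, atan2(171, 760), 0]) cube([31, 59, 779]);
translate([428, 706, 0]) mirror([1, 0, 0]) rotate([0, atan2(171, 760), 0]) cube([31, 59, 779]);


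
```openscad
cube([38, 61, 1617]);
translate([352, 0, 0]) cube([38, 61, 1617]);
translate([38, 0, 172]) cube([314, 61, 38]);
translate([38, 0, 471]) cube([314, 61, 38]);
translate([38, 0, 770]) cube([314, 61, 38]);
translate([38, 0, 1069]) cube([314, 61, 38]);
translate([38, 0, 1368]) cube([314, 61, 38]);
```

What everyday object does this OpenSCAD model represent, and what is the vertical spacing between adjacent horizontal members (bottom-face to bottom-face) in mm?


A ladder. The rung spacing is 299 mm.

Two tall 38×61 posts with 5 short bars between them — a ladder. Adjacent rungs sit at z = 172 and z = 471, so the spacing is 471 − 172 = 299 mm.


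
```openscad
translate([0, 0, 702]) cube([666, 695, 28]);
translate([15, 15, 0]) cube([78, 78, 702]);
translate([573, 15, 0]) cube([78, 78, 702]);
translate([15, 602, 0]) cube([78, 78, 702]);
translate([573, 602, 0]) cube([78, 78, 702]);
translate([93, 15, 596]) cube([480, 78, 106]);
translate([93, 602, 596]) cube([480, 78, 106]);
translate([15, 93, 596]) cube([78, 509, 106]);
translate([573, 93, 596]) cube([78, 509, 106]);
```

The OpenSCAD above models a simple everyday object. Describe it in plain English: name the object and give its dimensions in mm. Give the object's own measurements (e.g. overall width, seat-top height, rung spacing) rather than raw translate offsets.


A rectangular dining table. The top is 666×695×28 mm with its upper surface at z = 730 mm. It stands on four 78×78 mm square legs, each inset 15 mm from the nearest pair of top edges, running from the floor to the underside of the top. Four apron rails, 78 mm thick and 106 mm tall, run between adjacent legs with their top edges flush with the underside of the top and their outer faces flush with the legs' outer faces.


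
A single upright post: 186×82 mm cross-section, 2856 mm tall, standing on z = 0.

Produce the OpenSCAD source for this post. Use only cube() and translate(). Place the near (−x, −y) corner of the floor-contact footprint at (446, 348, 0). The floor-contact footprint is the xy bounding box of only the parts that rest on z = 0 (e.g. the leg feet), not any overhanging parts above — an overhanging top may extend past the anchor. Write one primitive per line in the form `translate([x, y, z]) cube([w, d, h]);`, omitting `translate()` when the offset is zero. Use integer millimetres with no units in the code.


translate([446, 348, 0]) cube([186, 82, 2856]);


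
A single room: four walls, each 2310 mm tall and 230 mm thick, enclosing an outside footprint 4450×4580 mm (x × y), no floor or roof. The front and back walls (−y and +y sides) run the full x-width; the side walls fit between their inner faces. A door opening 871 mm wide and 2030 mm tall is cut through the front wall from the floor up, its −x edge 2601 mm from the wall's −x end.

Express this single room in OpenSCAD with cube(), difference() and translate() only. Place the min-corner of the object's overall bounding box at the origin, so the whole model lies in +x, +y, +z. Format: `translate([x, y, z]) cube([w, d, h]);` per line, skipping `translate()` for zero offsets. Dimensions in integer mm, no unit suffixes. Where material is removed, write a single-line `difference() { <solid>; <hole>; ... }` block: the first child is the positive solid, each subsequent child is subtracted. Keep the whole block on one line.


difference() { cube([4450, 230, 2310]); translate([2601, 0, 0]) cube([871, 230, 2030]); }
translate([0, 4350, 0]) cube([4450, 230, 2310]);
translate([0, 230, 0]) cube([230, 4120, 2310]);
translate([4220, 230, 0]) cube([230, 4120, 2310]);


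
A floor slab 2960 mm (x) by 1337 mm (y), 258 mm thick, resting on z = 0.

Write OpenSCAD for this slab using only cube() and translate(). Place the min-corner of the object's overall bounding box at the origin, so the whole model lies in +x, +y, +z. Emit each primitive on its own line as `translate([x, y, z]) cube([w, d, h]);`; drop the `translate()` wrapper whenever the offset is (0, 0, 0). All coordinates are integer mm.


cube([2960, 1337, 258]);


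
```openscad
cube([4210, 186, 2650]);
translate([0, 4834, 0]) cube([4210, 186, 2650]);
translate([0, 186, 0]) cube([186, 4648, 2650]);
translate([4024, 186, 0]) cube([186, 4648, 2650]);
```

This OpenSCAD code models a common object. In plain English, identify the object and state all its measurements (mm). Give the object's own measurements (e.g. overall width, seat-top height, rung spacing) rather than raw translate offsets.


The wall frame of a small rectangular building: four walls, each 2650 mm tall and 186 mm thick, enclosing a footprint 4210 mm (x) by 5020 mm (y) outside-to-outside, with no floor or roof. The front and back walls (the −y and +y sides) span the full width; the two side walls fit between them.


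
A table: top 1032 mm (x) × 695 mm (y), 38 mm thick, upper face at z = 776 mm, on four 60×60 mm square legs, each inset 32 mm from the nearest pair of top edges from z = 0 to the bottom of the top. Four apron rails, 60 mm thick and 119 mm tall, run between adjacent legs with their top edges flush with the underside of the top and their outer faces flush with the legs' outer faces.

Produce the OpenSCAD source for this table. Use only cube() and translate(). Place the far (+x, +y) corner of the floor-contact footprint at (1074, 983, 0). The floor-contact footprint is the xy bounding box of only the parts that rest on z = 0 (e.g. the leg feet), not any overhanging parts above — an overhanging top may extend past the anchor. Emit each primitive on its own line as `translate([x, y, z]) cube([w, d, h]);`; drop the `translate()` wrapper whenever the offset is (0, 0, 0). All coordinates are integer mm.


translate([74, 320, 738]) cube([1032, 695, 38]);
translate([106, 352, 0]) cube([60, 60, 738]);
translate([1014, 352, 0]) cube([60, 60, 738]);
translate([106, 923, 0]) cube([60, 60, 738]);
translate([1014, 923, 0]) cube([60, 60, 738]);
translate([166, 352, 619]) cube([848, 60, 119]);
translate([166, 923, 619]) cube([848, 60, 119]);
translate([106, 412, 619]) cube([60, 511, 119]);
translate([1014, 412, 619]) cube([60, 511, 119]);


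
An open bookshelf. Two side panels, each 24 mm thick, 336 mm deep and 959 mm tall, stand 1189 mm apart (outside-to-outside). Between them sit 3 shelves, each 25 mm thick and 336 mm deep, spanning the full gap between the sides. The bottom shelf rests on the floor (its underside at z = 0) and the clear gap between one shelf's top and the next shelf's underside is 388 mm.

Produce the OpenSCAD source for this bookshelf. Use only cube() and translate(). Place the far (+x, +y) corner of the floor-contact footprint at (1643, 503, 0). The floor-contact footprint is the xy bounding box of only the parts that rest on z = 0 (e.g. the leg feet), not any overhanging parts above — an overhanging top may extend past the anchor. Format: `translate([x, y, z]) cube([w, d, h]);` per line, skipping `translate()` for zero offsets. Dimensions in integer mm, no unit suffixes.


translate([454, 167, 0]) cube([24, 336, 959]);
translate([1619, 167, 0]) cube([24, 336, 959]);
translate([478, 167, 0]) cube([1141, 336, 25]);
translate([478, 167, 413]) cube([1141, 336, 25]);
translate([478, 167, 826]) cube([1141, 336, 25]);


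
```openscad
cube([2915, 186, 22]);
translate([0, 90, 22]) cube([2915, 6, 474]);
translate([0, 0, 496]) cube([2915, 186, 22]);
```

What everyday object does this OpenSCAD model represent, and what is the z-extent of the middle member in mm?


An I-beam. The web height is 474 mm.

Two wide flanges with a thin centred web — an I-beam. Overall 518 mm minus two 22 mm flanges gives a web of 518 − 2·22 = 474 mm.


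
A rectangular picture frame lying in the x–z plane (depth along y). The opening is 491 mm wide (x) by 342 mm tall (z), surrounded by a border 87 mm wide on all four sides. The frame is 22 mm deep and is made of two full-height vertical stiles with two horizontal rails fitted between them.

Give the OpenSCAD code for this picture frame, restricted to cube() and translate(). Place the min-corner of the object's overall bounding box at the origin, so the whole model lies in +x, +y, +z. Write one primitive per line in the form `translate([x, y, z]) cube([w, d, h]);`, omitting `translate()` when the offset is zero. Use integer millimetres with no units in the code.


cube([87, 22, 516]);
translate([578, 0, 0]) cube([87, 22, 516]);
translate([87, 0, 0]) cube([491, 22, 87]);
translate([87, 0, 429]) cube([491, 22, 87]);


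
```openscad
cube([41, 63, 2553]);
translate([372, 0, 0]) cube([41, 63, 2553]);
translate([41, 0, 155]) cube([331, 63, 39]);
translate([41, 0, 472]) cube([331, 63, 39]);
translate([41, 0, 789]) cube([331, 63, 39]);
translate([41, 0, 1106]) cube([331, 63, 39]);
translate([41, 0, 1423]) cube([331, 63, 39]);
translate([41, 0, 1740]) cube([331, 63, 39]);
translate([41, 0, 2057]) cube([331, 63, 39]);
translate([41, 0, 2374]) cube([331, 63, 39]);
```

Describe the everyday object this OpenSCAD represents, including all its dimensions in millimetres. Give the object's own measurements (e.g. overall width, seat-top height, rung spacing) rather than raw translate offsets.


A straight ladder. Two 41×63 mm vertical rails, 2553 mm tall, stand 413 mm apart (outside-to-outside) with their front faces coplanar on the −y side. 8 rungs, each 63 mm deep and 39 mm tall, span between the inner faces of the rails, front faces flush with the rails. The lowest rung's underside is at z = 155 mm and rungs are spaced 317 mm apart (underside to underside).


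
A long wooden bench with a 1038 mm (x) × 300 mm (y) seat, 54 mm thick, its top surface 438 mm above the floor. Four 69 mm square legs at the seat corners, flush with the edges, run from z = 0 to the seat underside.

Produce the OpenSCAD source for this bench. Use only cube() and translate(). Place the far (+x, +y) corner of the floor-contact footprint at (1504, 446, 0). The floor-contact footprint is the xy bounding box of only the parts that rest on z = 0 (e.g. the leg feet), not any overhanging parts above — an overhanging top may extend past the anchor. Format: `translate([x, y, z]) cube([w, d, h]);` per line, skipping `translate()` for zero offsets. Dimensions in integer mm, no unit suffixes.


translate([466, 146, 384]) cube([1038, 300, 54]);
translate([466, 146, 0]) cube([69, 69, 384]);
translate([466, 377, 0]) cube([69, 69, 384]);
translate([1435, 146, 0]) cube([69, 69, 384]);
translate([1435, 377, 0]) cube([69, 69, 384]);


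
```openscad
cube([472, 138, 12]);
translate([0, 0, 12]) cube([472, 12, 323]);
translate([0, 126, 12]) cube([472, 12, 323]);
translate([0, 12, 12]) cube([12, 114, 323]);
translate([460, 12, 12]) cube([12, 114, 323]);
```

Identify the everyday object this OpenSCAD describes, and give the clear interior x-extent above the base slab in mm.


An open box. The internal width is 448 mm.

A 472×138 base slab with four walls standing on it — an open box. The base is 472 mm wide and the walls are 12 mm thick, so the internal width is 472 − 2 × 12 = 448 mm.


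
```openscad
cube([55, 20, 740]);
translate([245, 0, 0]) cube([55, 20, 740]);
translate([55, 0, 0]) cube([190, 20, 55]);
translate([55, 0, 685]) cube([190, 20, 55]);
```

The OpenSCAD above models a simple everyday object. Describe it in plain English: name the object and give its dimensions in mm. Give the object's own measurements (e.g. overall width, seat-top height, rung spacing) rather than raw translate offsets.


A rectangular picture frame lying in the x–z plane (depth along y). The opening is 190 mm wide (x) by 630 mm tall (z), surrounded by a border 55 mm wide on all four sides. The frame is 20 mm deep and is made of two full-height vertical stiles with two horizontal rails fitted between them.


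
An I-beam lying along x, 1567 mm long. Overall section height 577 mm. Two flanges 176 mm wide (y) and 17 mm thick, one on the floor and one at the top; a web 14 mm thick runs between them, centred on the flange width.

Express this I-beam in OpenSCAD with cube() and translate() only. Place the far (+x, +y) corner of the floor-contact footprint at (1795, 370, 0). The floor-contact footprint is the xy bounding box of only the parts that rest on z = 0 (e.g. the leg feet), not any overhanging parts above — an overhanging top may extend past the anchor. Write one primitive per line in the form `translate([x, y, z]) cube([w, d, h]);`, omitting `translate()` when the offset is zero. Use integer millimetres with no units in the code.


translate([228, 194, 0]) cube([1567, 176, 17]);
translate([228, 275, 17]) cube([1567, 14, 543]);
translate([228, 194, 560]) cube([1567, 176, 17]);


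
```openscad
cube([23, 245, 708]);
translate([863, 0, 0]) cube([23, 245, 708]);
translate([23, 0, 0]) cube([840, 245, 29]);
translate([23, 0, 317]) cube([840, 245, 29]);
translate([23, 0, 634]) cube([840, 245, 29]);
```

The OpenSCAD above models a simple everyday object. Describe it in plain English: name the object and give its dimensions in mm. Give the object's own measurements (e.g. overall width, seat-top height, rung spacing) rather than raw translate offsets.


An open bookshelf. Two side panels, each 23 mm thick, 245 mm deep and 708 mm tall, stand 886 mm apart (outside-to-outside). Between them sit 3 shelves, each 29 mm thick and 245 mm deep, spanning the full gap between the sides. The bottom shelf rests on the floor (its underside at z = 0) and the clear gap between one shelf's top and the next shelf's underside is 288 mm.


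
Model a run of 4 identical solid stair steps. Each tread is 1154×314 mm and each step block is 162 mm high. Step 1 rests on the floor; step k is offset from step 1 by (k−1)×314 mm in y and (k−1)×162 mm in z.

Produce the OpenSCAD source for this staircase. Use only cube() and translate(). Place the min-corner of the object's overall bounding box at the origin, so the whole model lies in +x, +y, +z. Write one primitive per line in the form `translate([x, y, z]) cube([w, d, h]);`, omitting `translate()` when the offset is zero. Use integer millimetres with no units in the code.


cube([1154, 314, 162]);
translate([0, 314, 162]) cube([1154, 314, 162]);
translate([0, 628, 324]) cube([1154, 314, 162]);
translate([0, 942, 486]) cube([1154, 314, 162]);


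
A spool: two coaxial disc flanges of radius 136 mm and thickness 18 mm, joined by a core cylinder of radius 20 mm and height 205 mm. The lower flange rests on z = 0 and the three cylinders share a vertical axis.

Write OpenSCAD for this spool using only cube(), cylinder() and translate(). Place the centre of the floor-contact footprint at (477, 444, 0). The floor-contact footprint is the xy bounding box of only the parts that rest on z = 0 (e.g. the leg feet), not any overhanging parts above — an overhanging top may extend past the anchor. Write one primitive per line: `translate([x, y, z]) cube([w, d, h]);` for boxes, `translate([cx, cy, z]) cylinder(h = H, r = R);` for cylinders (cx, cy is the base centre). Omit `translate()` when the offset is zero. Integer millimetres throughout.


translate([477, 444, 0]) cylinder(h = 18, r = 136);
translate([477, 444, 18]) cylinder(h = 205, r = 20);
translate([477, 444, 223]) cylinder(h = 18, r = 136);


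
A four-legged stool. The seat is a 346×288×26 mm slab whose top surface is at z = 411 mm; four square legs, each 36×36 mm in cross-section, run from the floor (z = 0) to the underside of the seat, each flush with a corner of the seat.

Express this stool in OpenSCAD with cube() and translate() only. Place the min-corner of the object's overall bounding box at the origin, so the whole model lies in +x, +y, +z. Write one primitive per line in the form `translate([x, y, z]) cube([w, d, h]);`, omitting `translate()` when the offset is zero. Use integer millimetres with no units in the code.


translate([0, 0, 385]) cube([346, 288, 26]);
cube([36, 36, 385]);
translate([310, 0, 0]) cube([36, 36, 385]);
translate([0, 252, 0]) cube([36, 36, 385]);
translate([310, 252, 0]) cube([36, 36, 385]);


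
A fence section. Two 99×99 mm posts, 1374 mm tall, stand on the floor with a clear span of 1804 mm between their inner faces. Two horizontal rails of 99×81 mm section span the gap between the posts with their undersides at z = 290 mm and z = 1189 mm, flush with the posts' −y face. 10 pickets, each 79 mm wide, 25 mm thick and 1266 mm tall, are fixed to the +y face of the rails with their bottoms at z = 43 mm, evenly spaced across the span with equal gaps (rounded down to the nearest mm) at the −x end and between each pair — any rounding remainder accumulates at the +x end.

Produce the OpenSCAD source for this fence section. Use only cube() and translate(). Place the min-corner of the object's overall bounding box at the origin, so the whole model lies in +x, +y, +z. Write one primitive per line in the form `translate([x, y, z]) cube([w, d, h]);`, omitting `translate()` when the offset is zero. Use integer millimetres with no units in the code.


cube([99, 99, 1374]);
translate([1903, 0, 0]) cube([99, 99, 1374]);
translate([99, 0, 290]) cube([1804, 99, 81]);
translate([99, 0, 1189]) cube([1804, 99, 81]);
translate([191, 99, 43]) cube([79, 25, 1266]);
translate([362, 99, 43]) cube([79, 25, 1266]);
translate([533, 99, 43]) cube([79, 25, 1266]);
translate([704, 99, 43]) cube([79, 25, 1266]);
translate([875, 99, 43]) cube([79, 25, 1266]);
translate([1046, 99, 43]) cube([79, 25, 1266]);
translate([1217, 99, 43]) cube([79, 25, 1266]);
translate([1388, 99, 43]) cube([79, 25, 1266]);
translate([1559, 99, 43]) cube([79, 25, 1266]);
translate([1730, 99, 43]) cube([79, 25, 1266]);
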